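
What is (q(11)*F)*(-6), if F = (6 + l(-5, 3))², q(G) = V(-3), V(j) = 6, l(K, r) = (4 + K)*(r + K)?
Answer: -2304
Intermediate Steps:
l(K, r) = (4 + K)*(K + r)
q(G) = 6
F = 64 (F = (6 + ((-5)² + 4*(-5) + 4*3 - 5*3))² = (6 + (25 - 20 + 12 - 15))² = (6 + 2)² = 8² = 64)
(q(11)*F)*(-6) = (6*64)*(-6) = 384*(-6) = -2304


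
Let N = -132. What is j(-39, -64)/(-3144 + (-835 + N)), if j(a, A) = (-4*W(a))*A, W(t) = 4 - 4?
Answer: 0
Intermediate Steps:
W(t) = 0
j(a, A) = 0 (j(a, A) = (-4*0)*A = 0*A = 0)
j(-39, -64)/(-3144 + (-835 + N)) = 0/(-3144 + (-835 - 132)) = 0/(-3144 - 967) = 0/(-4111) = 0*(-1/4111) = 0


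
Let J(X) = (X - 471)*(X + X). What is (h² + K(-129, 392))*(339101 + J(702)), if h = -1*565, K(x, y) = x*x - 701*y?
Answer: 40518018450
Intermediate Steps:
J(X) = 2*X*(-471 + X) (J(X) = (-471 + X)*(2*X) = 2*X*(-471 + X))
K(x, y) = x² - 701*y
h = -565
(h² + K(-129, 392))*(339101 + J(702)) = ((-565)² + ((-129)² - 701*392))*(339101 + 2*702*(-471 + 702)) = (319225 + (16641 - 274792))*(339101 + 2*702*231) = (319225 - 258151)*(339101 + 324324) = 61074*663425 = 40518018450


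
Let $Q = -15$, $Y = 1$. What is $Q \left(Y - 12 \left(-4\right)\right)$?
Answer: $-735$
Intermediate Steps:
$Q \left(Y - 12 \left(-4\right)\right) = - 15 \left(1 - 12 \left(-4\right)\right) = - 15 \left(1 - -48\right) = - 15 \left(1 + 48\right) = \left(-15\right) 49 = -735$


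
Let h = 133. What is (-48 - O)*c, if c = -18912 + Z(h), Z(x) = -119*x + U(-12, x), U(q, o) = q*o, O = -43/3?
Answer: 3669835/3 ≈ 1.2233e+6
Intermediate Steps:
O = -43/3 (O = -43*⅓ = -43/3 ≈ -14.333)
U(q, o) = o*q
Z(x) = -131*x (Z(x) = -119*x + x*(-12) = -119*x - 12*x = -131*x)
c = -36335 (c = -18912 - 131*133 = -18912 - 17423 = -36335)
(-48 - O)*c = (-48 - 1*(-43/3))*(-36335) = (-48 + 43/3)*(-36335) = -101/3*(-36335) = 3669835/3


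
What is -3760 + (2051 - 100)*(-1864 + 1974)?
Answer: 210850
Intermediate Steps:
-3760 + (2051 - 100)*(-1864 + 1974) = -3760 + 1951*110 = -3760 + 214610 = 210850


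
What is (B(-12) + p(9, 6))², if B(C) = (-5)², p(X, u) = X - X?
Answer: 625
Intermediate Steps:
p(X, u) = 0
B(C) = 25
(B(-12) + p(9, 6))² = (25 + 0)² = 25² = 625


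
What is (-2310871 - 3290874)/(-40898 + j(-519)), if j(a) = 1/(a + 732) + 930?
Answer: 1193171685/8513183 ≈ 140.16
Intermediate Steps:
j(a) = 930 + 1/(732 + a) (j(a) = 1/(732 + a) + 930 = 930 + 1/(732 + a))
(-2310871 - 3290874)/(-40898 + j(-519)) = (-2310871 - 3290874)/(-40898 + (680761 + 930*(-519))/(732 - 519)) = -5601745/(-40898 + (680761 - 482670)/213) = -5601745/(-40898 + (1/213)*198091) = -5601745/(-40898 + 198091/213) = -5601745/(-8513183/213) = -5601745*(-213/8513183) = 1193171685/8513183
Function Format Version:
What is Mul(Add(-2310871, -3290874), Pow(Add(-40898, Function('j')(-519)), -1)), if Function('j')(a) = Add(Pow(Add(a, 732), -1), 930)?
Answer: Rational(1193171685, 8513183) ≈ 140.16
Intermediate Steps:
Function('j')(a) = Add(930, Pow(Add(732, a), -1)) (Function('j')(a) = Add(Pow(Add(732, a), -1), 930) = Add(930, Pow(Add(732, a), -1)))
Mul(Add(-2310871, -3290874), Pow(Add(-40898, Function('j')(-519)), -1)) = Mul(Add(-2310871, -3290874), Pow(Add(-40898, Mul(Pow(Add(732, -519), -1), Add(680761, Mul(930, -519)))), -1)) = Mul(-5601745, Pow(Add(-40898, Mul(Pow(213, -1), Add(680761, -482670))), -1)) = Mul(-5601745, Pow(Add(-40898, Mul(Rational(1, 213), 198091)), -1)) = Mul(-5601745, Pow(Add(-40898, Rational(198091, 213)), -1)) = Mul(-5601745, Pow(Rational(-8513183, 213), -1)) = Mul(-5601745, Rational(-213, 8513183)) = Rational(1193171685, 8513183)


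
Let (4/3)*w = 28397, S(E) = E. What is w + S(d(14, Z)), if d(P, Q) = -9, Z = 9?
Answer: 85155/4 ≈ 21289.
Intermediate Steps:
w = 85191/4 (w = (3/4)*28397 = 85191/4 ≈ 21298.)
w + S(d(14, Z)) = 85191/4 - 9 = 85155/4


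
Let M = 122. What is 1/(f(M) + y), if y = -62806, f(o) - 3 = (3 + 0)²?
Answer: -1/62794 ≈ -1.5925e-5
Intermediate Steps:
f(o) = 12 (f(o) = 3 + (3 + 0)² = 3 + 3² = 3 + 9 = 12)
1/(f(M) + y) = 1/(12 - 62806) = 1/(-62794) = -1/62794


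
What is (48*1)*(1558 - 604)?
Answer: 45792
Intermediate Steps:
(48*1)*(1558 - 604) = 48*954 = 45792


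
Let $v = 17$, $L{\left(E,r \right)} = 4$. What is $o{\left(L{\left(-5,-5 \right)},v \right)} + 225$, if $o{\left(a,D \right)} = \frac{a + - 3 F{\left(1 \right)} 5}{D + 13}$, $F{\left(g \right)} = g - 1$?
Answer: $\frac{3377}{15} \approx 225.13$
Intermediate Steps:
$F{\left(g \right)} = -1 + g$
$o{\left(a,D \right)} = \frac{a}{13 + D}$ ($o{\left(a,D \right)} = \frac{a + - 3 \left(-1 + 1\right) 5}{D + 13} = \frac{a + \left(-3\right) 0 \cdot 5}{13 + D} = \frac{a + 0 \cdot 5}{13 + D} = \frac{a + 0}{13 + D} = \frac{a}{13 + D}$)
$o{\left(L{\left(-5,-5 \right)},v \right)} + 225 = \frac{4}{13 + 17} + 225 = \frac{4}{30} + 225 = 4 \cdot \frac{1}{30} + 225 = \frac{2}{15} + 225 = \frac{3377}{15}$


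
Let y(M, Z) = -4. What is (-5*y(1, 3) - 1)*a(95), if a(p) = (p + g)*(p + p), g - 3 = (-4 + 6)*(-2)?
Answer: 339340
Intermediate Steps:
g = -1 (g = 3 + (-4 + 6)*(-2) = 3 + 2*(-2) = 3 - 4 = -1)
a(p) = 2*p*(-1 + p) (a(p) = (p - 1)*(p + p) = (-1 + p)*(2*p) = 2*p*(-1 + p))
(-5*y(1, 3) - 1)*a(95) = (-5*(-4) - 1)*(2*95*(-1 + 95)) = (20 - 1)*(2*95*94) = 19*17860 = 339340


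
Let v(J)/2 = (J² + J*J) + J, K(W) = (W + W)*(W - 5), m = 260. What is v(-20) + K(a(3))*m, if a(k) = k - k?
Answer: 1560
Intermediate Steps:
a(k) = 0
K(W) = 2*W*(-5 + W) (K(W) = (2*W)*(-5 + W) = 2*W*(-5 + W))
v(J) = 2*J + 4*J² (v(J) = 2*((J² + J*J) + J) = 2*((J² + J²) + J) = 2*(2*J² + J) = 2*(J + 2*J²) = 2*J + 4*J²)
v(-20) + K(a(3))*m = 2*(-20)*(1 + 2*(-20)) + (2*0*(-5 + 0))*260 = 2*(-20)*(1 - 40) + (2*0*(-5))*260 = 2*(-20)*(-39) + 0*260 = 1560 + 0 = 1560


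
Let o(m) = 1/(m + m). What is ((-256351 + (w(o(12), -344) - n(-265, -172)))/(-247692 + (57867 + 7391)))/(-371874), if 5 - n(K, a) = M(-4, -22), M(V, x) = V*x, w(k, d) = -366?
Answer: -18331/4845890094 ≈ -3.7828e-6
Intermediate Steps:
o(m) = 1/(2*m)
n(K, a) = -83 (n(K, a) = 5 - (-4)*(-22) = 5 - 1*88 = 5 - 88 = -83)
((-256351 + (w(o(12), -344) - n(-265, -172)))/(-247692 + (57867 + 7391)))/(-371874) = ((-256351 + (-366 - 1*(-83)))/(-247692 + (57867 + 7391)))/(-371874) = ((-256351 + (-366 + 83))/(-247692 + 65258))*(-1/371874) = ((-256351 - 283)/(-182434))*(-1/371874) = -256634*(-1/182434)*(-1/371874) = (18331/13031)*(-1/371874) = -18331/4845890094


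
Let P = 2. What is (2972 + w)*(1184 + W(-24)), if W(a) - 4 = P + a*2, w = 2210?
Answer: 5917844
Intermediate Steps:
W(a) = 6 + 2*a (W(a) = 4 + (2 + a*2) = 4 + (2 + 2*a) = 6 + 2*a)
(2972 + w)*(1184 + W(-24)) = (2972 + 2210)*(1184 + (6 + 2*(-24))) = 5182*(1184 + (6 - 48)) = 5182*(1184 - 42) = 5182*1142 = 5917844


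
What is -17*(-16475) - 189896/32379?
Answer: 9068358529/32379 ≈ 2.8007e+5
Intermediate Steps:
-17*(-16475) - 189896/32379 = 280075 - 189896*1/32379 = 280075 - 189896/32379 = 9068358529/32379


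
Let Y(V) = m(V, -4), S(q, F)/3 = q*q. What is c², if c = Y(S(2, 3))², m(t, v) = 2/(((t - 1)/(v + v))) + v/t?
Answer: 12117361/1185921 ≈ 10.218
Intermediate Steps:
m(t, v) = v/t + 4*v/(-1 + t) (m(t, v) = 2/(((-1 + t)/((2*v)))) + v/t = 2/(((-1 + t)*(1/(2*v)))) + v/t = 2/(((-1 + t)/(2*v))) + v/t = 2*(2*v/(-1 + t)) + v/t = 4*v/(-1 + t) + v/t = v/t + 4*v/(-1 + t))
S(q, F) = 3*q² (S(q, F) = 3*(q*q) = 3*q²)
Y(V) = -4*(-1 + 5*V)/(V*(-1 + V))
c = 3481/1089 (c = (4*(1 - 15*2²)/(((3*2²))*(-1 + 3*2²)))² = (4*(1 - 15*4)/(((3*4))*(-1 + 3*4)))² = (4*(1 - 5*12)/(12*(-1 + 12)))² = (4*(1/12)*(1 - 60)/11)² = (4*(1/12)*(1/11)*(-59))² = (-59/33)² = 3481/1089 ≈ 3.1965)
c² = (3481/1089)² = 12117361/1185921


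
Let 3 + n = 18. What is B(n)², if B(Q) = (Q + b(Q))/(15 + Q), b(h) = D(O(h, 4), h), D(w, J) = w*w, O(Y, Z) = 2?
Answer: 361/900 ≈ 0.40111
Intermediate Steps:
n = 15 (n = -3 + 18 = 15)
D(w, J) = w²
b(h) = 4 (b(h) = 2² = 4)
B(Q) = (4 + Q)/(15 + Q) (B(Q) = (Q + 4)/(15 + Q) = (4 + Q)/(15 + Q))
B(n)² = ((4 + 15)/(15 + 15))² = (19/30)² = 361/900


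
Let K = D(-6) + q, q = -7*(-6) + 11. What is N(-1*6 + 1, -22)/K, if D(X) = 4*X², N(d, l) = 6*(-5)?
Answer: -30/197 ≈ -0.15228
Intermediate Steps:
N(d, l) = -30
q = 53 (q = 42 + 11 = 53)
K = 197 (K = 4*(-6)² + 53 = 4*36 + 53 = 144 + 53 = 197)
N(-1*6 + 1, -22)/K = -30/197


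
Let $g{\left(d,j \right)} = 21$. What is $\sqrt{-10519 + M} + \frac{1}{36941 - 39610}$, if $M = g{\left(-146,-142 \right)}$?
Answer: $- \frac{1}{2669} + i \sqrt{10498} \approx -0.00037467 + 102.46 i$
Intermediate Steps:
$M = 21$
$\sqrt{-10519 + M} + \frac{1}{36941 - 39610} = \sqrt{-10519 + 21} + \frac{1}{36941 - 39610} = \sqrt{-10498} + \frac{1}{-2669} = i \sqrt{10498} - \frac{1}{2669} = - \frac{1}{2669} + i \sqrt{10498}$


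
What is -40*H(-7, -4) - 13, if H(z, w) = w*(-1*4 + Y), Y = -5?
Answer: -1453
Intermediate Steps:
H(z, w) = -9*w (H(z, w) = w*(-1*4 - 5) = w*(-4 - 5) = w*(-9) = -9*w)
-40*H(-7, -4) - 13 = -(-360)*(-4) - 13 = -40*36 - 13 = -1440 - 13 = -1453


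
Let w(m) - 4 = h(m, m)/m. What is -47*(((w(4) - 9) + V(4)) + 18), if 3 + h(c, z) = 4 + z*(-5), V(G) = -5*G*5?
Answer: 17249/4 ≈ 4312.3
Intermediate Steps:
V(G) = -25*G
h(c, z) = 1 - 5*z (h(c, z) = -3 + (4 + z*(-5)) = -3 + (4 - 5*z) = 1 - 5*z)
w(m) = 4 + (1 - 5*m)/m
-47*(((w(4) - 9) + V(4)) + 18) = -47*((((1 - 1*4)/4 - 9) - 25*4) + 18) = -47*((((1 - 4)/4 - 9) - 100) + 18) = -47*((((¼)*(-3) - 9) - 100) + 18) = -47*(((-¾ - 9) - 100) + 18) = -47*((-39/4 - 100) + 18) = -47*(-439/4 + 18) = -47*(-367/4) = 17249/4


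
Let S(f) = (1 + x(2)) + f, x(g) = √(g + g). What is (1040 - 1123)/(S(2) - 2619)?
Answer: 83/2614 ≈ 0.031752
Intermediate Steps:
x(g) = √2*√g (x(g) = √(2*g) = √2*√g)
S(f) = 3 + f (S(f) = (1 + √2*√2) + f = (1 + 2) + f = 3 + f)
(1040 - 1123)/(S(2) - 2619) = (1040 - 1123)/((3 + 2) - 2619) = -83/(5 - 2619) = -83/(-2614) = -83*(-1/2614) = 83/2614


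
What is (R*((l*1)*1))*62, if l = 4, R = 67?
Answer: 16616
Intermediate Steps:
(R*((l*1)*1))*62 = (67*((4*1)*1))*62 = (67*(4*1))*62 = (67*4)*62 = 268*62 = 16616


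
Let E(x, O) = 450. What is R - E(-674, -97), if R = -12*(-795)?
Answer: 9090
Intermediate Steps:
R = 9540
R - E(-674, -97) = 9540 - 1*450 = 9540 - 450 = 9090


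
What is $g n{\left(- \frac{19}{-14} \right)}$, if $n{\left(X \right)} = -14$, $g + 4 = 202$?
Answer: $-2772$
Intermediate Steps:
$g = 198$ ($g = -4 + 202 = 198$)
$g n{\left(- \frac{19}{-14} \right)} = 198 \left(-14\right) = -2772$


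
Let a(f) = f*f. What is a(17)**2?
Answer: 83521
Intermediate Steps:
a(f) = f**2
a(17)**2 = (17**2)**2 = 289**2 = 83521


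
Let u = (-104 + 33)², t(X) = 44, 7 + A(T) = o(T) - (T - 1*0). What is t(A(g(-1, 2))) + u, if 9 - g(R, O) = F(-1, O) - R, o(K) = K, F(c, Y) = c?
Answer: 5085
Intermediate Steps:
g(R, O) = 10 + R (g(R, O) = 9 - (-1 - R) = 9 + (1 + R) = 10 + R)
A(T) = -7 (A(T) = -7 + (T - (T - 1*0)) = -7 + (T - (T + 0)) = -7 + (T - T) = -7 + 0 = -7)
u = 5041 (u = (-71)² = 5041)
t(A(g(-1, 2))) + u = 44 + 5041 = 5085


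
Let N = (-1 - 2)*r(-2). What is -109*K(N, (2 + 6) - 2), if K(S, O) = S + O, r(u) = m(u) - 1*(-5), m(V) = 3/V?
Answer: 981/2 ≈ 490.50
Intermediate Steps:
r(u) = 5 + 3/u (r(u) = 3/u - 1*(-5) = 3/u + 5 = 5 + 3/u)
N = -21/2 (N = (-1 - 2)*(5 + 3/(-2)) = -3*(5 + 3*(-½)) = -3*(5 - 3/2) = -3*7/2 = -21/2 ≈ -10.500)
K(S, O) = O + S
-109*K(N, (2 + 6) - 2) = -109*(((2 + 6) - 2) - 21/2) = -109*((8 - 2) - 21/2) = -109*(6 - 21/2) = -109*(-9/2) = 981/2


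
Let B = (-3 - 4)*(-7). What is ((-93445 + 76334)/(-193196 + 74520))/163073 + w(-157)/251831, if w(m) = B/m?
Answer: -271764118215/765162721527455516 ≈ -3.5517e-7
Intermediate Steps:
B = 49 (B = -7*(-7) = 49)
w(m) = 49/m
((-93445 + 76334)/(-193196 + 74520))/163073 + w(-157)/251831 = ((-93445 + 76334)/(-193196 + 74520))/163073 + (49/(-157))/251831 = -17111/(-118676)*(1/163073) + (49*(-1/157))*(1/251831) = -17111*(-1/118676)*(1/163073) - 49/157*1/251831 = (17111/118676)*(1/163073) - 49/39537467 = 17111/19352851348 - 49/39537467 = -271764118215/765162721527455516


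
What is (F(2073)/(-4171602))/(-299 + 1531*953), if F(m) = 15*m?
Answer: -3455/676144376432 ≈ -5.1099e-9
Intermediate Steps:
(F(2073)/(-4171602))/(-299 + 1531*953) = ((15*2073)/(-4171602))/(-299 + 1531*953) = (31095*(-1/4171602))/(-299 + 1459043) = -10365/1390534/1458744 = -10365/1390534*1/1458744 = -3455/676144376432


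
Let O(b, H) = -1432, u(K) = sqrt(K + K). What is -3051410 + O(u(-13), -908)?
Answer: -3052842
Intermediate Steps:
u(K) = sqrt(2)*sqrt(K) (u(K) = sqrt(2*K) = sqrt(2)*sqrt(K))
-3051410 + O(u(-13), -908) = -3051410 - 1432 = -3052842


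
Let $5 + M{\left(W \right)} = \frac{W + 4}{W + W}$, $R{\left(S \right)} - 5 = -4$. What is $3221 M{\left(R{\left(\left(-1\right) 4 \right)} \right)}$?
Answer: $- \frac{16105}{2} \approx -8052.5$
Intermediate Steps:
$R{\left(S \right)} = 1$ ($R{\left(S \right)} = 5 - 4 = 1$)
$M{\left(W \right)} = -5 + \frac{4 + W}{2 W}$ ($M{\left(W \right)} = -5 + \frac{W + 4}{W + W} = -5 + \frac{4 + W}{2 W}$)
$3221 M{\left(R{\left(\left(-1\right) 4 \right)} \right)} = 3221 \left(- \frac{9}{2} + \frac{2}{1}\right) = 3221 \left(- \frac{9}{2} + 2 \cdot 1\right) = 3221 \left(- \frac{9}{2} + 2\right) = 3221 \left(- \frac{5}{2}\right) = - \frac{16105}{2}$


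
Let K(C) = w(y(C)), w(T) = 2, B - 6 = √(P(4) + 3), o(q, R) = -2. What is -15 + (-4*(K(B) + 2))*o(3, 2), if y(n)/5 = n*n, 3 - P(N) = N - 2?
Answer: 17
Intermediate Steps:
P(N) = 5 - N (P(N) = 3 - (N - 2) = 3 - (-2 + N) = 3 + (2 - N) = 5 - N)
B = 8 (B = 6 + √((5 - 1*4) + 3) = 6 + √((5 - 4) + 3) = 6 + √(1 + 3) = 6 + √4 = 6 + 2 = 8)
y(n) = 5*n² (y(n) = 5*(n*n) = 5*n²)
K(C) = 2
-15 + (-4*(K(B) + 2))*o(3, 2) = -15 - 4*(2 + 2)*(-2) = -15 - 4*4*(-2) = -15 - 16*(-2) = -15 + 32 = 17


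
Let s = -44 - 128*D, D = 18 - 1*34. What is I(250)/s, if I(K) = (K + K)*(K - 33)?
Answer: 27125/501 ≈ 54.142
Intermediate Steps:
D = -16 (D = 18 - 34 = -16)
I(K) = 2*K*(-33 + K) (I(K) = (2*K)*(-33 + K) = 2*K*(-33 + K))
s = 2004 (s = -44 - 128*(-16) = -44 + 2048 = 2004)
I(250)/s = (2*250*(-33 + 250))/2004 = (2*250*217)*(1/2004) = 108500*(1/2004) = 27125/501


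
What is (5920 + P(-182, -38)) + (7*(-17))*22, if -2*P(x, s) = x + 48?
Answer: 3369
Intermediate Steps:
P(x, s) = -24 - x/2 (P(x, s) = -(x + 48)/2 = -(48 + x)/2 = -24 - x/2)
(5920 + P(-182, -38)) + (7*(-17))*22 = (5920 + (-24 - ½*(-182))) + (7*(-17))*22 = (5920 + (-24 + 91)) - 119*22 = (5920 + 67) - 2618 = 5987 - 2618 = 3369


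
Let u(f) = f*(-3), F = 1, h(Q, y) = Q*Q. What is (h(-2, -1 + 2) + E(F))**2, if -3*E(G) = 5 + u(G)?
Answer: 100/9 ≈ 11.111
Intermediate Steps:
h(Q, y) = Q**2
u(f) = -3*f
E(G) = -5/3 + G (E(G) = -(5 - 3*G)/3 = -5/3 + G)
(h(-2, -1 + 2) + E(F))**2 = ((-2)**2 + (-5/3 + 1))**2 = (4 - 2/3)**2 = (10/3)**2 = 100/9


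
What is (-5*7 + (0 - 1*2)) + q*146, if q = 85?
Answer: 12373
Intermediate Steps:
(-5*7 + (0 - 1*2)) + q*146 = (-5*7 + (0 - 1*2)) + 85*146 = (-35 + (0 - 2)) + 12410 = (-35 - 2) + 12410 = -37 + 12410 = 12373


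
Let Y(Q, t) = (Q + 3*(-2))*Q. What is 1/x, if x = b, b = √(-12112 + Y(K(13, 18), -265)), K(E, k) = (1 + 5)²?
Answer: -I*√2758/5516 ≈ -0.0095208*I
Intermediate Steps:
K(E, k) = 36 (K(E, k) = 6² = 36)
Y(Q, t) = Q*(-6 + Q) (Y(Q, t) = (Q - 6)*Q = (-6 + Q)*Q = Q*(-6 + Q))
b = 2*I*√2758 (b = √(-12112 + 36*(-6 + 36)) = √(-12112 + 36*30) = √(-12112 + 1080) = √(-11032) = 2*I*√2758 ≈ 105.03*I)
x = 2*I*√2758 ≈ 105.03*I
1/x = 1/(2*I*√2758) = -I*√2758/5516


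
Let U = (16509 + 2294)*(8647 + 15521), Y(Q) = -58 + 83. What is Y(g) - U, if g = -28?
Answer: -454430879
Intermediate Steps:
Y(Q) = 25
U = 454430904 (U = 18803*24168 = 454430904)
Y(g) - U = 25 - 1*454430904 = 25 - 454430904 = -454430879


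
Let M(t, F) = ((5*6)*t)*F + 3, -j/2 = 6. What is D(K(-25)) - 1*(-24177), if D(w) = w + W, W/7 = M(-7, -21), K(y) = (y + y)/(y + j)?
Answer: 2037566/37 ≈ 55069.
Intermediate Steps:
j = -12 (j = -2*6 = -12)
M(t, F) = 3 + 30*F*t (M(t, F) = (30*t)*F + 3 = 30*F*t + 3 = 3 + 30*F*t)
K(y) = 2*y/(-12 + y) (K(y) = (y + y)/(y - 12) = (2*y)/(-12 + y) = 2*y/(-12 + y))
W = 30891 (W = 7*(3 + 30*(-21)*(-7)) = 7*(3 + 4410) = 7*4413 = 30891)
D(w) = 30891 + w (D(w) = w + 30891 = 30891 + w)
D(K(-25)) - 1*(-24177) = (30891 + 2*(-25)/(-12 - 25)) - 1*(-24177) = (30891 + 2*(-25)/(-37)) + 24177 = (30891 + 2*(-25)*(-1/37)) + 24177 = (30891 + 50/37) + 24177 = 1143017/37 + 24177 = 2037566/37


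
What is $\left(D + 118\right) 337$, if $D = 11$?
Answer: $43473$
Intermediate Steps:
$\left(D + 118\right) 337 = \left(11 + 118\right) 337 = 129 \cdot 337 = 43473$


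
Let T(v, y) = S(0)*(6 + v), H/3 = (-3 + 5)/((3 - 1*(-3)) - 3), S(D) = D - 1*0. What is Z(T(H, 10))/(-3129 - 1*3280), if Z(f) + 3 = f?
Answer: 3/6409 ≈ 0.00046809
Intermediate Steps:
S(D) = D (S(D) = D + 0 = D)
H = 2 (H = 3*((-3 + 5)/((3 - 1*(-3)) - 3)) = 3*(2/((3 + 3) - 3)) = 3*(2/(6 - 3)) = 3*(2/3) = 3*(2*(⅓)) = 3*(⅔) = 2)
T(v, y) = 0 (T(v, y) = 0*(6 + v) = 0)
Z(f) = -3 + f
Z(T(H, 10))/(-3129 - 1*3280) = (-3 + 0)/(-3129 - 1*3280) = -3/(-3129 - 3280) = -3/(-6409) = -3*(-1/6409) = 3/6409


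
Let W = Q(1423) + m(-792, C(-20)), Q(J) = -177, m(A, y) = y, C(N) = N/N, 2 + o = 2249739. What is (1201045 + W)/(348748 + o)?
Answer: 1200869/2598485 ≈ 0.46214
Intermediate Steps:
o = 2249737 (o = -2 + 2249739 = 2249737)
C(N) = 1
W = -176 (W = -177 + 1 = -176)
(1201045 + W)/(348748 + o) = (1201045 - 176)/(348748 + 2249737) = 1200869/2598485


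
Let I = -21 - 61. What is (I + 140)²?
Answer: 3364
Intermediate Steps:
I = -82
(I + 140)² = (-82 + 140)² = 58² = 3364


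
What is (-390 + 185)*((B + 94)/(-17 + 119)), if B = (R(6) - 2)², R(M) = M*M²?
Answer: -4703725/51 ≈ -92230.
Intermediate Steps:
R(M) = M³
B = 45796 (B = (6³ - 2)² = (216 - 2)² = 214² = 45796)
(-390 + 185)*((B + 94)/(-17 + 119)) = (-390 + 185)*((45796 + 94)/(-17 + 119)) = -9407450/102 = -205*22945/51 = -4703725/51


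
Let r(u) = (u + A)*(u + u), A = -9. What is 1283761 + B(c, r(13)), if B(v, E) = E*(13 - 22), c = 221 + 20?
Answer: 1282825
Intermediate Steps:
c = 241
r(u) = 2*u*(-9 + u) (r(u) = (u - 9)*(u + u) = (-9 + u)*(2*u) = 2*u*(-9 + u))
B(v, E) = -9*E (B(v, E) = E*(-9) = -9*E)
1283761 + B(c, r(13)) = 1283761 - 18*13*(-9 + 13) = 1283761 - 18*13*4 = 1283761 - 9*104 = 1283761 - 936 = 1282825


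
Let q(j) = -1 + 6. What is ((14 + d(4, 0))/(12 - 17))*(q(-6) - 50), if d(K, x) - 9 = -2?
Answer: 189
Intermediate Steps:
d(K, x) = 7 (d(K, x) = 9 - 2 = 7)
q(j) = 5
((14 + d(4, 0))/(12 - 17))*(q(-6) - 50) = ((14 + 7)/(12 - 17))*(5 - 50) = (21/(-5))*(-45) = (21*(-⅕))*(-45) = -21/5*(-45) = 189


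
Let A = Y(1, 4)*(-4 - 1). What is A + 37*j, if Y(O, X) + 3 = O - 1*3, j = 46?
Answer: 1727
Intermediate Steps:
Y(O, X) = -6 + O (Y(O, X) = -3 + (O - 1*3) = -3 + (O - 3) = -3 + (-3 + O) = -6 + O)
A = 25 (A = (-6 + 1)*(-4 - 1) = -5*(-5) = 25)
A + 37*j = 25 + 37*46 = 25 + 1702 = 1727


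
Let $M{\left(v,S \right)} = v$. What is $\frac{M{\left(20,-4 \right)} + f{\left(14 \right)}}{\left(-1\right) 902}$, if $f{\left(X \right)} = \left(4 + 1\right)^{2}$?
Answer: $- \frac{45}{902} \approx -0.049889$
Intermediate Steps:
$f{\left(X \right)} = 25$ ($f{\left(X \right)} = 5^{2} = 25$)
$\frac{M{\left(20,-4 \right)} + f{\left(14 \right)}}{\left(-1\right) 902} = \frac{20 + 25}{\left(-1\right) 902} = \frac{45}{-902} = 45 \left(- \frac{1}{902}\right) = - \frac{45}{902}$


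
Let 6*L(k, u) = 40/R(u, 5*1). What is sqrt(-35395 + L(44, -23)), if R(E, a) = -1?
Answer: I*sqrt(318615)/3 ≈ 188.15*I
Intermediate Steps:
L(k, u) = -20/3 (L(k, u) = (40/(-1))/6 = (40*(-1))/6 = (1/6)*(-40) = -20/3)
sqrt(-35395 + L(44, -23)) = sqrt(-35395 - 20/3) = sqrt(-106205/3) = I*sqrt(318615)/3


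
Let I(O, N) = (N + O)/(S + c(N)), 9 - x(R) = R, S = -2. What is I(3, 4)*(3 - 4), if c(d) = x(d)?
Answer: -7/3 ≈ -2.3333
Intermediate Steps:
x(R) = 9 - R
c(d) = 9 - d
I(O, N) = (N + O)/(7 - N) (I(O, N) = (N + O)/(-2 + (9 - N)) = (N + O)/(7 - N))
I(3, 4)*(3 - 4) = ((-1*4 - 1*3)/(-7 + 4))*(3 - 4) = ((-4 - 3)/(-3))*(-1) = -⅓*(-7)*(-1) = (7/3)*(-1) = -7/3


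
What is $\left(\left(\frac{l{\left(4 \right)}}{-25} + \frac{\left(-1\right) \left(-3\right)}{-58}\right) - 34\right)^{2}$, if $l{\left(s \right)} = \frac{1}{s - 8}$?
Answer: $\frac{9745835841}{8410000} \approx 1158.8$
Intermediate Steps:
$l{\left(s \right)} = \frac{1}{-8 + s}$
$\left(\left(\frac{l{\left(4 \right)}}{-25} + \frac{\left(-1\right) \left(-3\right)}{-58}\right) - 34\right)^{2} = \left(\left(\frac{1}{\left(-8 + 4\right) \left(-25\right)} + \frac{\left(-1\right) \left(-3\right)}{-58}\right) - 34\right)^{2} = \left(\left(\frac{1}{-4} \left(- \frac{1}{25}\right) + 3 \left(- \frac{1}{58}\right)\right) - 34\right)^{2} = \left(\left(\left(- \frac{1}{4}\right) \left(- \frac{1}{25}\right) - \frac{3}{58}\right) - 34\right)^{2} = \left(\left(\frac{1}{100} - \frac{3}{58}\right) - 34\right)^{2} = \left(- \frac{121}{2900} - 34\right)^{2} = \left(- \frac{98721}{2900}\right)^{2} = \frac{9745835841}{8410000}$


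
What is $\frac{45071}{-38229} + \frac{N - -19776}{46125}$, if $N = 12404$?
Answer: $- \frac{56579377}{117554175} \approx -0.4813$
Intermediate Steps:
$\frac{45071}{-38229} + \frac{N - -19776}{46125} = \frac{45071}{-38229} + \frac{12404 - -19776}{46125} = 45071 \left(- \frac{1}{38229}\right) + \left(12404 + 19776\right) \frac{1}{46125} = - \frac{45071}{38229} + 32180 \cdot \frac{1}{46125} = - \frac{45071}{38229} + \frac{6436}{9225} = - \frac{56579377}{117554175}$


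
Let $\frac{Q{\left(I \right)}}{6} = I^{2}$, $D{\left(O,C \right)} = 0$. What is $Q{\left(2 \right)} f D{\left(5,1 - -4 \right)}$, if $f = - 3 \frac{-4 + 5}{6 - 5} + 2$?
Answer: $0$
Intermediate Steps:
$Q{\left(I \right)} = 6 I^{2}$
$f = -1$ ($f = - 3 \cdot 1 \cdot 1^{-1} + 2 = - 3 \cdot 1 \cdot 1 + 2 = \left(-3\right) 1 + 2 = -3 + 2 = -1$)
$Q{\left(2 \right)} f D{\left(5,1 - -4 \right)} = 6 \cdot 2^{2} \left(-1\right) 0 = 6 \cdot 4 \left(-1\right) 0 = 24 \left(-1\right) 0 = \left(-24\right) 0 = 0$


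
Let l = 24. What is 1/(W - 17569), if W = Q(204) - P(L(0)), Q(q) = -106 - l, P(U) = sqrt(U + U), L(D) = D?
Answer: -1/17699 ≈ -5.6500e-5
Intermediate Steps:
P(U) = sqrt(2)*sqrt(U) (P(U) = sqrt(2*U) = sqrt(2)*sqrt(U))
Q(q) = -130 (Q(q) = -106 - 1*24 = -106 - 24 = -130)
W = -130 (W = -130 - sqrt(2)*sqrt(0) = -130 - sqrt(2)*0 = -130 - 1*0 = -130 + 0 = -130)
1/(W - 17569) = 1/(-130 - 17569) = 1/(-17699) = -1/17699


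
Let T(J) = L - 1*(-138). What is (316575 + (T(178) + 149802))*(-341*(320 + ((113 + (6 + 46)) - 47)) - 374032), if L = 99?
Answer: -244221101460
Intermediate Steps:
T(J) = 237 (T(J) = 99 - 1*(-138) = 99 + 138 = 237)
(316575 + (T(178) + 149802))*(-341*(320 + ((113 + (6 + 46)) - 47)) - 374032) = (316575 + (237 + 149802))*(-341*(320 + ((113 + (6 + 46)) - 47)) - 374032) = (316575 + 150039)*(-341*(320 + ((113 + 52) - 47)) - 374032) = 466614*(-341*(320 + (165 - 47)) - 374032) = 466614*(-341*(320 + 118) - 374032) = 466614*(-341*438 - 374032) = 466614*(-149358 - 374032) = 466614*(-523390) = -244221101460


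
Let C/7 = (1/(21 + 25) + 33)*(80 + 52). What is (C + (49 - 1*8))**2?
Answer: 493816803841/529 ≈ 9.3349e+8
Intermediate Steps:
C = 701778/23 (C = 7*((1/(21 + 25) + 33)*(80 + 52)) = 7*((1/46 + 33)*132) = 7*((1519/46)*132) = 7*(100254/23) = 701778/23 ≈ 30512.)
(C + (49 - 1*8))**2 = (701778/23 + (49 - 1*8))**2 = (701778/23 + (49 - 8))**2 = (701778/23 + 41)**2 = (702721/23)**2 = 493816803841/529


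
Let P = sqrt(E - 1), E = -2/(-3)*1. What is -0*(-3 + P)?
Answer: 0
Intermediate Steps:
E = 2/3 (E = -2*(-1/3)*1 = (2/3)*1 = 2/3 ≈ 0.66667)
P = I*sqrt(3)/3 (P = sqrt(2/3 - 1) = sqrt(-1/3) = I*sqrt(3)/3 ≈ 0.57735*I)
-0*(-3 + P) = -0*(-3 + I*sqrt(3)/3) = -1510*0 = 0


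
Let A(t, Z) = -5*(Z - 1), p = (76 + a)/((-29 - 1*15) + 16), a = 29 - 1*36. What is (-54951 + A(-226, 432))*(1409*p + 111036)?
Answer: -12285079173/2 ≈ -6.1425e+9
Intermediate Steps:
a = -7 (a = 29 - 36 = -7)
p = -69/28 (p = (76 - 7)/((-29 - 1*15) + 16) = 69/((-29 - 15) + 16) = 69/(-44 + 16) = 69/(-28) = 69*(-1/28) = -69/28 ≈ -2.4643)
A(t, Z) = 5 - 5*Z (A(t, Z) = -5*(-1 + Z) = 5 - 5*Z)
(-54951 + A(-226, 432))*(1409*p + 111036) = (-54951 + (5 - 5*432))*(1409*(-69/28) + 111036) = (-54951 + (5 - 2160))*(-97221/28 + 111036) = (-54951 - 2155)*(3011787/28) = -57106*3011787/28 = -12285079173/2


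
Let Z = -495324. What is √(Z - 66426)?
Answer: 5*I*√22470 ≈ 749.5*I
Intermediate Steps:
√(Z - 66426) = √(-495324 - 66426) = √(-561750) = 5*I*√22470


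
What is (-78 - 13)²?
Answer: 8281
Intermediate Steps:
(-78 - 13)² = (-91)² = 8281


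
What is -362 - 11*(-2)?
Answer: -340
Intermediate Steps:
-362 - 11*(-2) = -362 + 22 = -340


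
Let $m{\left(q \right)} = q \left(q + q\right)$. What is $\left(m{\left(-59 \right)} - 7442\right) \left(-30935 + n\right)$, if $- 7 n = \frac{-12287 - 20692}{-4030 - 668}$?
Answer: $\frac{27129637040}{1827} \approx 1.4849 \cdot 10^{7}$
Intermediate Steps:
$n = - \frac{10993}{10962}$ ($n = - \frac{\left(-12287 - 20692\right) \frac{1}{-4030 - 668}}{7} = - \frac{\left(-32979\right) \frac{1}{-4698}}{7} = - \frac{\left(-32979\right) \left(- \frac{1}{4698}\right)}{7} = \left(- \frac{1}{7}\right) \frac{10993}{1566} = - \frac{10993}{10962} \approx -1.0028$)
$m{\left(q \right)} = 2 q^{2}$ ($m{\left(q \right)} = q 2 q = 2 q^{2}$)
$\left(m{\left(-59 \right)} - 7442\right) \left(-30935 + n\right) = \left(2 \left(-59\right)^{2} - 7442\right) \left(-30935 - \frac{10993}{10962}\right) = \left(2 \cdot 3481 - 7442\right) \left(- \frac{339120463}{10962}\right) = \left(6962 - 7442\right) \left(- \frac{339120463}{10962}\right) = \left(-480\right) \left(- \frac{339120463}{10962}\right) = \frac{27129637040}{1827}$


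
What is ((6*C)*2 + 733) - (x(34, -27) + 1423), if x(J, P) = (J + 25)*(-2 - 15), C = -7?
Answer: 229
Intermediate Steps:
x(J, P) = -425 - 17*J (x(J, P) = (25 + J)*(-17) = -425 - 17*J)
((6*C)*2 + 733) - (x(34, -27) + 1423) = ((6*(-7))*2 + 733) - ((-425 - 17*34) + 1423) = (-42*2 + 733) - ((-425 - 578) + 1423) = (-84 + 733) - (-1003 + 1423) = 649 - 1*420 = 649 - 420 = 229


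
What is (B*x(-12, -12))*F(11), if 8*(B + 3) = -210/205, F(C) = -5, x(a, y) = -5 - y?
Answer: 17955/164 ≈ 109.48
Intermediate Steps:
B = -513/164 (B = -3 + (-210/205)/8 = -3 + (-210*1/205)/8 = -3 + (⅛)*(-42/41) = -3 - 21/164 = -513/164 ≈ -3.1280)
(B*x(-12, -12))*F(11) = -513*(-5 - 1*(-12))/164*(-5) = -513*(-5 + 12)/164*(-5) = -513/164*7*(-5) = -3591/164*(-5) = 17955/164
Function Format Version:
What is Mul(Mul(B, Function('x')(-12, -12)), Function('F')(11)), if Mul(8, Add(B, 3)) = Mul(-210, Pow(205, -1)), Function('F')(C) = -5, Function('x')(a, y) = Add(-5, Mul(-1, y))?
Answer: Rational(17955, 164) ≈ 109.48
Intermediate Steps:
B = Rational(-513, 164) (B = Add(-3, Mul(Rational(1, 8), Mul(-210, Pow(205, -1)))) = Add(-3, Mul(Rational(1, 8), Mul(-210, Rational(1, 205)))) = Add(-3, Mul(Rational(1, 8), Rational(-42, 41))) = Add(-3, Rational(-21, 164)) = Rational(-513, 164) ≈ -3.1280)
Mul(Mul(B, Function('x')(-12, -12)), Function('F')(11)) = Mul(Mul(Rational(-513, 164), Add(-5, Mul(-1, -12))), -5) = Mul(Mul(Rational(-513, 164), Add(-5, 12)), -5) = Mul(Mul(Rational(-513, 164), 7), -5) = Mul(Rational(-3591, 164), -5) = Rational(17955, 164)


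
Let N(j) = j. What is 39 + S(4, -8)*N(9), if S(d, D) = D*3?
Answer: -177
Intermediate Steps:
S(d, D) = 3*D
39 + S(4, -8)*N(9) = 39 + (3*(-8))*9 = 39 - 24*9 = 39 - 216 = -177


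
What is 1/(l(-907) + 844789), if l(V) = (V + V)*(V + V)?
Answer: 1/4135385 ≈ 2.4182e-7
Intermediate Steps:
l(V) = 4*V² (l(V) = (2*V)*(2*V) = 4*V²)
1/(l(-907) + 844789) = 1/(4*(-907)² + 844789) = 1/(4*822649 + 844789) = 1/(3290596 + 844789) = 1/4135385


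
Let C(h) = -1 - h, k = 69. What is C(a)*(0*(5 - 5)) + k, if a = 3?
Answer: 69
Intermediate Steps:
C(a)*(0*(5 - 5)) + k = (-1 - 1*3)*(0*(5 - 5)) + 69 = (-1 - 3)*(0*0) + 69 = -4*0 + 69 = 0 + 69 = 69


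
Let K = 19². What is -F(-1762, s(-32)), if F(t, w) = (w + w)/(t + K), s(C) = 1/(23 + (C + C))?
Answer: -2/57441 ≈ -3.4818e-5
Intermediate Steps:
K = 361
s(C) = 1/(23 + 2*C)
F(t, w) = 2*w/(361 + t) (F(t, w) = (w + w)/(t + 361) = (2*w)/(361 + t) = 2*w/(361 + t))
-F(-1762, s(-32)) = -2/((23 + 2*(-32))*(361 - 1762)) = -2/((23 - 64)*(-1401)) = -2*(-1)/((-41)*1401) = -2*(-1)*(-1)/(41*1401) = -1*2/57441 = -2/57441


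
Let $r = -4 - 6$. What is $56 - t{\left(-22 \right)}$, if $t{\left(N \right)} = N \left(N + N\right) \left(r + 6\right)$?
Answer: $3928$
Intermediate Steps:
$r = -10$ ($r = -4 - 6 = -10$)
$t{\left(N \right)} = - 8 N^{2}$ ($t{\left(N \right)} = N \left(N + N\right) \left(-10 + 6\right) = N 2 N \left(-4\right) = 2 N^{2} \left(-4\right) = - 8 N^{2}$)
$56 - t{\left(-22 \right)} = 56 - - 8 \left(-22\right)^{2} = 56 - \left(-8\right) 484 = 56 - -3872 = 56 + 3872 = 3928$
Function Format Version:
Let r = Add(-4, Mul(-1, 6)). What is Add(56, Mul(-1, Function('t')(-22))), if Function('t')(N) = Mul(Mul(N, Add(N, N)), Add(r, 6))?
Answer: 3928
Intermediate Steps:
r = -10 (r = Add(-4, -6) = -10)
Function('t')(N) = Mul(-8, Pow(N, 2)) (Function('t')(N) = Mul(Mul(N, Add(N, N)), Add(-10, 6)) = Mul(Mul(N, Mul(2, N)), -4) = Mul(Mul(2, Pow(N, 2)), -4) = Mul(-8, Pow(N, 2)))
Add(56, Mul(-1, Function('t')(-22))) = Add(56, Mul(-1, Mul(-8, Pow(-22, 2)))) = Add(56, Mul(-1, Mul(-8, 484))) = Add(56, Mul(-1, -3872)) = Add(56, 3872) = 3928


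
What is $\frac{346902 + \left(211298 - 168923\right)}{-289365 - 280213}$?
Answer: $- \frac{10521}{15394} \approx -0.68345$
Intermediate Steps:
$\frac{346902 + \left(211298 - 168923\right)}{-289365 - 280213} = \frac{346902 + 42375}{-569578} = 389277 \left(- \frac{1}{569578}\right) = - \frac{10521}{15394}$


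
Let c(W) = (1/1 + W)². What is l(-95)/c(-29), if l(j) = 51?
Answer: 51/784 ≈ 0.065051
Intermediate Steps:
c(W) = (1 + W)²
l(-95)/c(-29) = 51/((1 - 29)²) = 51/((-28)²) = 51/784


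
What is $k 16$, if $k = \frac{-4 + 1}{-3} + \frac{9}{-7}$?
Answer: $- \frac{32}{7} \approx -4.5714$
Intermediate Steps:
$k = - \frac{2}{7}$ ($k = \left(-3\right) \left(- \frac{1}{3}\right) + 9 \left(- \frac{1}{7}\right) = 1 - \frac{9}{7} = - \frac{2}{7} \approx -0.28571$)
$k 16 = \left(- \frac{2}{7}\right) 16 = - \frac{32}{7}$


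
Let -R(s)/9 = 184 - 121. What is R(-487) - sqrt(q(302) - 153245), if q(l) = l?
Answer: -567 - I*sqrt(152943) ≈ -567.0 - 391.08*I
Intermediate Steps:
R(s) = -567 (R(s) = -9*(184 - 121) = -9*63 = -567)
R(-487) - sqrt(q(302) - 153245) = -567 - sqrt(302 - 153245) = -567 - sqrt(-152943) = -567 - I*sqrt(152943)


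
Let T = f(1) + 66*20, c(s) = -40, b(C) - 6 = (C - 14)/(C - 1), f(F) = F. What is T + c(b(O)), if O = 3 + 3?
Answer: 1281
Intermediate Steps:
O = 6
b(C) = 6 + (-14 + C)/(-1 + C) (b(C) = 6 + (C - 14)/(C - 1) = 6 + (-14 + C)/(-1 + C))
T = 1321 (T = 1 + 66*20 = 1 + 1320 = 1321)
T + c(b(O)) = 1321 - 40 = 1281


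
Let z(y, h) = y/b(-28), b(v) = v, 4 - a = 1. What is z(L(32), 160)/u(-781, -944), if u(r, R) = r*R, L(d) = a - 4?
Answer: 1/20643392 ≈ 4.8442e-8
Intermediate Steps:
a = 3 (a = 4 - 1*1 = 4 - 1 = 3)
L(d) = -1 (L(d) = 3 - 4 = -1)
u(r, R) = R*r
z(y, h) = -y/28 (z(y, h) = y/(-28) = y*(-1/28) = -y/28)
z(L(32), 160)/u(-781, -944) = (-1/28*(-1))/((-944*(-781))) = (1/28)/737264 = (1/28)*(1/737264) = 1/20643392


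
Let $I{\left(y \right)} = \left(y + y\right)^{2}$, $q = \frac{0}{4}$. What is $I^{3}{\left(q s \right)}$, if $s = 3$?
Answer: $0$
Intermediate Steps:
$q = 0$ ($q = 0 \cdot \frac{1}{4} = 0$)
$I{\left(y \right)} = 4 y^{2}$ ($I{\left(y \right)} = \left(2 y\right)^{2} = 4 y^{2}$)
$I^{3}{\left(q s \right)} = \left(4 \left(0 \cdot 3\right)^{2}\right)^{3} = \left(4 \cdot 0^{2}\right)^{3} = \left(4 \cdot 0\right)^{3} = 0^{3} = 0$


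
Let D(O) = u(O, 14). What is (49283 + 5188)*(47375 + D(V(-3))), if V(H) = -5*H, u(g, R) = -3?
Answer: 2580400212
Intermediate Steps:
D(O) = -3
(49283 + 5188)*(47375 + D(V(-3))) = (49283 + 5188)*(47375 - 3) = 54471*47372 = 2580400212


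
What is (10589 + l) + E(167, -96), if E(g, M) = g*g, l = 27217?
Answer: 65695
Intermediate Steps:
E(g, M) = g**2
(10589 + l) + E(167, -96) = (10589 + 27217) + 167**2 = 37806 + 27889 = 65695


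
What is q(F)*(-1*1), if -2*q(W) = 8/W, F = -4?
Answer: -1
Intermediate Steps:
q(W) = -4/W
q(F)*(-1*1) = (-4/(-4))*(-1*1) = -4*(-1/4)*(-1) = 1*(-1) = -1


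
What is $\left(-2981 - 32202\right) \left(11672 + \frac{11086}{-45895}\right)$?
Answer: $- \frac{18846665979782}{45895} \approx -4.1065 \cdot 10^{8}$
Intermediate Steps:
$\left(-2981 - 32202\right) \left(11672 + \frac{11086}{-45895}\right) = - 35183 \left(11672 + 11086 \left(- \frac{1}{45895}\right)\right) = - 35183 \left(11672 - \frac{11086}{45895}\right) = \left(-35183\right) \frac{535675354}{45895} = - \frac{18846665979782}{45895}$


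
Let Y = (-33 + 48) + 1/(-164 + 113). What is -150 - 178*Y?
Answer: -143642/51 ≈ -2816.5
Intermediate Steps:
Y = 764/51 (Y = 15 + 1/(-51) = 15 - 1/51 = 764/51 ≈ 14.980)
-150 - 178*Y = -150 - 178*764/51 = -150 - 135992/51 = -143642/51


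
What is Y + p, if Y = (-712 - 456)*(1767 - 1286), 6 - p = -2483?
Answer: -559319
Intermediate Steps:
p = 2489 (p = 6 - 1*(-2483) = 6 + 2483 = 2489)
Y = -561808 (Y = -1168*481 = -561808)
Y + p = -561808 + 2489 = -559319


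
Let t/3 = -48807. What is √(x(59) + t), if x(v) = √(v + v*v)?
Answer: √(-146421 + 2*√885) ≈ 382.57*I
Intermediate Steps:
t = -146421 (t = 3*(-48807) = -146421)
x(v) = √(v + v²)
√(x(59) + t) = √(√(59*(1 + 59)) - 146421) = √(√(59*60) - 146421) = √(√3540 - 146421) = √(2*√885 - 146421) = √(-146421 + 2*√885)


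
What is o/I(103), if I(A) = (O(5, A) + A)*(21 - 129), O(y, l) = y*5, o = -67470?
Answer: 11245/2304 ≈ 4.8806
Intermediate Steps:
O(y, l) = 5*y
I(A) = -2700 - 108*A (I(A) = (5*5 + A)*(21 - 129) = (25 + A)*(-108) = -2700 - 108*A)
o/I(103) = -67470/(-2700 - 108*103) = -67470/(-2700 - 11124) = -67470/(-13824) = -67470*(-1/13824) = 11245/2304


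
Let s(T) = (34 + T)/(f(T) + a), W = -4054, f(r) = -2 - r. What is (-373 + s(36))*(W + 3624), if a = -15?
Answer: 8530770/53 ≈ 1.6096e+5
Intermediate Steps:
s(T) = (34 + T)/(-17 - T) (s(T) = (34 + T)/((-2 - T) - 15) = (34 + T)/(-17 - T))
(-373 + s(36))*(W + 3624) = (-373 + (-34 - 1*36)/(17 + 36))*(-4054 + 3624) = (-373 + (-34 - 36)/53)*(-430) = (-373 + (1/53)*(-70))*(-430) = (-373 - 70/53)*(-430) = -19839/53*(-430) = 8530770/53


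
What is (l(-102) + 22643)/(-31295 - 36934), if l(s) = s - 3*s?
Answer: -22847/68229 ≈ -0.33486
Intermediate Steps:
l(s) = -2*s
(l(-102) + 22643)/(-31295 - 36934) = (-2*(-102) + 22643)/(-31295 - 36934) = (204 + 22643)/(-68229) = 22847*(-1/68229) = -22847/68229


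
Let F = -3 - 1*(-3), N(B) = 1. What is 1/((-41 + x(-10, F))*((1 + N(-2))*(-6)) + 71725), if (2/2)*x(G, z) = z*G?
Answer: 1/72217 ≈ 1.3847e-5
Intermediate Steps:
F = 0 (F = -3 + 3 = 0)
x(G, z) = G*z (x(G, z) = z*G = G*z)
1/((-41 + x(-10, F))*((1 + N(-2))*(-6)) + 71725) = 1/((-41 - 10*0)*((1 + 1)*(-6)) + 71725) = 1/((-41 + 0)*(2*(-6)) + 71725) = 1/(-41*(-12) + 71725) = 1/(492 + 71725) = 1/72217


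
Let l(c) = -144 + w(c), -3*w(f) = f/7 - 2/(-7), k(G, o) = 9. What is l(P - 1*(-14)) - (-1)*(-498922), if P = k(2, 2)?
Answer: -10480411/21 ≈ -4.9907e+5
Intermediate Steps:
P = 9
w(f) = -2/21 - f/21 (w(f) = -(f/7 - 2/(-7))/3 = -(f*(1/7) - 2*(-1/7))/3 = -(f/7 + 2/7)/3 = -(2/7 + f/7)/3 = -2/21 - f/21)
l(c) = -3026/21 - c/21 (l(c) = -144 + (-2/21 - c/21) = -3026/21 - c/21)
l(P - 1*(-14)) - (-1)*(-498922) = (-3026/21 - (9 - 1*(-14))/21) - (-1)*(-498922) = (-3026/21 - (9 + 14)/21) - 1*498922 = (-3026/21 - 1/21*23) - 498922 = (-3026/21 - 23/21) - 498922 = -3049/21 - 498922 = -10480411/21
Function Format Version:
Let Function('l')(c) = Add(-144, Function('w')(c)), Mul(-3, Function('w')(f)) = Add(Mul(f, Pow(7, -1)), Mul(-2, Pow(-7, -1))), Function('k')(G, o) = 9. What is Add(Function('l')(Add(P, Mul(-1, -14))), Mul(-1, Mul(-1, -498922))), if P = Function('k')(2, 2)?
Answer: Rational(-10480411, 21) ≈ -4.9907e+5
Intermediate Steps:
P = 9
Function('w')(f) = Add(Rational(-2, 21), Mul(Rational(-1, 21), f)) (Function('w')(f) = Mul(Rational(-1, 3), Add(Mul(f, Pow(7, -1)), Mul(-2, Pow(-7, -1)))) = Mul(Rational(-1, 3), Add(Mul(f, Rational(1, 7)), Mul(-2, Rational(-1, 7)))) = Mul(Rational(-1, 3), Add(Mul(Rational(1, 7), f), Rational(2, 7))) = Mul(Rational(-1, 3), Add(Rational(2, 7), Mul(Rational(1, 7), f))) = Add(Rational(-2, 21), Mul(Rational(-1, 21), f)))
Function('l')(c) = Add(Rational(-3026, 21), Mul(Rational(-1, 21), c)) (Function('l')(c) = Add(-144, Add(Rational(-2, 21), Mul(Rational(-1, 21), c))) = Add(Rational(-3026, 21), Mul(Rational(-1, 21), c)))
Add(Function('l')(Add(P, Mul(-1, -14))), Mul(-1, Mul(-1, -498922))) = Add(Add(Rational(-3026, 21), Mul(Rational(-1, 21), Add(9, Mul(-1, -14)))), Mul(-1, Mul(-1, -498922))) = Add(Add(Rational(-3026, 21), Mul(Rational(-1, 21), Add(9, 14))), Mul(-1, 498922)) = Add(Add(Rational(-3026, 21), Mul(Rational(-1, 21), 23)), -498922) = Add(Add(Rational(-3026, 21), Rational(-23, 21)), -498922) = Add(Rational(-3049, 21), -498922) = Rational(-10480411, 21)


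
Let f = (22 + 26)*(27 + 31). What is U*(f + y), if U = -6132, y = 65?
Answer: -17470068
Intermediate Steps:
f = 2784 (f = 48*58 = 2784)
U*(f + y) = -6132*(2784 + 65) = -6132*2849 = -17470068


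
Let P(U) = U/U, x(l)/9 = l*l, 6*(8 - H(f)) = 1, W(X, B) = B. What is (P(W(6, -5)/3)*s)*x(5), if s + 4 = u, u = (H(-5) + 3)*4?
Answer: 8850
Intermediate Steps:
H(f) = 47/6 (H(f) = 8 - 1/6*1 = 8 - 1/6 = 47/6)
u = 130/3 (u = (47/6 + 3)*4 = (65/6)*4 = 130/3 ≈ 43.333)
x(l) = 9*l**2 (x(l) = 9*(l*l) = 9*l**2)
P(U) = 1
s = 118/3 (s = -4 + 130/3 = 118/3 ≈ 39.333)
(P(W(6, -5)/3)*s)*x(5) = (1*(118/3))*(9*5**2) = 118*(9*25)/3 = (118/3)*225 = 8850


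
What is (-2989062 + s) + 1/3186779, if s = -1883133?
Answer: -15526608709904/3186779 ≈ -4.8722e+6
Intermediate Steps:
(-2989062 + s) + 1/3186779 = (-2989062 - 1883133) + 1/3186779 = -4872195 + 1/3186779 = -15526608709904/3186779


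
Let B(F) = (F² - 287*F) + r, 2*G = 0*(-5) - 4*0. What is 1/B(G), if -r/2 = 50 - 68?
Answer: 1/36 ≈ 0.027778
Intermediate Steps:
r = 36 (r = -2*(50 - 68) = -2*(-18) = 36)
G = 0 (G = (0*(-5) - 4*0)/2 = (0 + 0)/2 = (½)*0 = 0)
B(F) = 36 + F² - 287*F (B(F) = (F² - 287*F) + 36 = 36 + F² - 287*F)
1/B(G) = 1/(36 + 0² - 287*0) = 1/(36 + 0 + 0) = 1/36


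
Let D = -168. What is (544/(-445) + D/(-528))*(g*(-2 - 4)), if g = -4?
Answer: -106236/4895 ≈ -21.703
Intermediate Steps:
(544/(-445) + D/(-528))*(g*(-2 - 4)) = (544/(-445) - 168/(-528))*(-4*(-2 - 4)) = (544*(-1/445) - 168*(-1/528))*(-4*(-6)) = (-544/445 + 7/22)*24 = -8853/9790*24 = -106236/4895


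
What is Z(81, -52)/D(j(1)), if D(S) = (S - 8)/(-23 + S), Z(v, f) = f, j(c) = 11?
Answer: 208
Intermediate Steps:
D(S) = (-8 + S)/(-23 + S)
Z(81, -52)/D(j(1)) = -52*(-23 + 11)/(-8 + 11) = -52/(3/(-12)) = -52/((-1/12*3)) = -52/(-¼) = -52*(-4) = 208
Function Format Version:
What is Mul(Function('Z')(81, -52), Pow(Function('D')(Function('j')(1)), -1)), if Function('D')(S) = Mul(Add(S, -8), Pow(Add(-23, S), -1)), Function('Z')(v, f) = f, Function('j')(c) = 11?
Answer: 208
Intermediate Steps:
Function('D')(S) = Mul(Pow(Add(-23, S), -1), Add(-8, S)) (Function('D')(S) = Mul(Add(-8, S), Pow(Add(-23, S), -1)) = Mul(Pow(Add(-23, S), -1), Add(-8, S)))
Mul(Function('Z')(81, -52), Pow(Function('D')(Function('j')(1)), -1)) = Mul(-52, Pow(Mul(Pow(Add(-23, 11), -1), Add(-8, 11)), -1)) = Mul(-52, Pow(Mul(Pow(-12, -1), 3), -1)) = Mul(-52, Pow(Mul(Rational(-1, 12), 3), -1)) = Mul(-52, Pow(Rational(-1, 4), -1)) = Mul(-52, -4) = 208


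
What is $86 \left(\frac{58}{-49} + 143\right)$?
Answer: $\frac{597614}{49} \approx 12196.0$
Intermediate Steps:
$86 \left(\frac{58}{-49} + 143\right) = 86 \left(58 \left(- \frac{1}{49}\right) + 143\right) = 86 \left(- \frac{58}{49} + 143\right) = 86 \cdot \frac{6949}{49} = \frac{597614}{49}$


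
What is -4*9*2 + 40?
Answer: -32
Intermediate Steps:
-4*9*2 + 40 = -36*2 + 40 = -72 + 40 = -32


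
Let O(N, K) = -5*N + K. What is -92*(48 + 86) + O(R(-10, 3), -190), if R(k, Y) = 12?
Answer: -12578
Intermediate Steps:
O(N, K) = K - 5*N
-92*(48 + 86) + O(R(-10, 3), -190) = -92*(48 + 86) + (-190 - 5*12) = -92*134 + (-190 - 60) = -12328 - 250 = -12578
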